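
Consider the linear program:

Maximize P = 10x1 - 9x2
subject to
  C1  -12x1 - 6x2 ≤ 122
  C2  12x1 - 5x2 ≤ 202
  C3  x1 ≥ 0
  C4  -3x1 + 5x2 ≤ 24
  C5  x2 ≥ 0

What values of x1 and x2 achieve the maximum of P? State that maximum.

Extreme points and P = 10x1 - 9x2:
  (226/9, 298/15) → P = 3254/45
  (101/6, 0) → P = 505/3
  (0, 24/5) → P = -216/5
  (0, 0) → P = 0

The optimum lies where 12x1 - 5x2 = 202 and x2 = 0.
Solving simultaneously gives x1 = 101/6, x2 = 0.

x1 = 101/6, x2 = 0, maximum P = 505/3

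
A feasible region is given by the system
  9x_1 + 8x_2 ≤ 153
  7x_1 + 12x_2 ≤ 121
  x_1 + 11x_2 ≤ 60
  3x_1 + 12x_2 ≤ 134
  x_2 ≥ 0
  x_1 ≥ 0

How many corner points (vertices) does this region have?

Intersecting each pair of boundary lines and keeping only the points that satisfy every inequality leaves:
  (217/13, 9/26)
  (17, 0)
  (47/5, 23/5)
  (0, 60/11)
  (0, 0)

5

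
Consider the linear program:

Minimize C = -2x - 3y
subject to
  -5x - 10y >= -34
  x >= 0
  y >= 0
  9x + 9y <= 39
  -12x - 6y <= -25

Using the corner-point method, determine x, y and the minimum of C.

Extreme points and C = -2x - 3y:
  (28/15, 37/15) → C = -167/15
  (23/45, 283/90) → C = -941/90
  (13/3, 0) → C = -26/3
  (25/12, 0) → C = -25/6

x = 28/15, y = 37/15, minimum C = -167/15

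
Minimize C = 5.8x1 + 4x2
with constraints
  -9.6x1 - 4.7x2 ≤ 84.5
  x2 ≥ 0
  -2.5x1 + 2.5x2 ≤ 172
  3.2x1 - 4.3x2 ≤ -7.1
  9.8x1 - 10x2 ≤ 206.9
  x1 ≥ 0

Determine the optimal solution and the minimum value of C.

Vertices and C = 5.8x1 + 4x2:
  (0, 344/5) → C = 1376/5
  (96067/1014, 36583/507) → C = 1416421/1690
  (0, 71/43) → C = 284/43
The feasible region is unbounded (it extends along (50, 49), (1, 1)), but C strictly increases along every unbounded feasible direction, so there is no improving ray and the minimum is attained at a vertex.

The binding constraints are 3.2x1 - 4.3x2 = -7.1 and x1 = 0.
Solving simultaneously gives x1 = 0, x2 = 71/43.

x1 = 0, x2 = 71/43, minimum C = 284/43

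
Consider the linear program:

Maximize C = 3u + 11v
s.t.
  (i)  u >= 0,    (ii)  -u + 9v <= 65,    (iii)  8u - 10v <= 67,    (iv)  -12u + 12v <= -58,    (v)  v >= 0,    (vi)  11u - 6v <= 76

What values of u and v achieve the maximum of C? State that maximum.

Feasible corners and C = 3u + 11v:
  (29/6, 0) → C = 29/2
  (47/5, 137/30) → C = 2353/30
  (76/11, 0) → C = 228/11

u = 47/5, v = 137/30, maximum C = 2353/30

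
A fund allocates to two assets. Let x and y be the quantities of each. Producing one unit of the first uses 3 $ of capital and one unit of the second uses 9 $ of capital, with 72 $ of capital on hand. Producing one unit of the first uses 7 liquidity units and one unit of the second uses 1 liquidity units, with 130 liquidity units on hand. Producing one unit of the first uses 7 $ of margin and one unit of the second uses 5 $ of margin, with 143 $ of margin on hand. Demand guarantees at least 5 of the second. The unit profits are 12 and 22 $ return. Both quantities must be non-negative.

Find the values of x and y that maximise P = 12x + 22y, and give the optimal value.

x = 9, y = 5, maximum P = 218

Feasible corners and P = 12x + 22y:
  (0, 8) → P = 176
  (0, 5) → P = 110
  (9, 5) → P = 218

The optimum lies where 3x + 9y = 72 and y = 5.
Solving simultaneously gives x = 9, y = 5.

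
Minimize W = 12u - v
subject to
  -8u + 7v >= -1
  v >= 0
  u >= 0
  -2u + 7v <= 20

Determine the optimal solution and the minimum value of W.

u = 0, v = 20/7, minimum W = -20/7

Vertices and W = 12u - v:
  (1/8, 0) → W = 3/2
  (7/2, 27/7) → W = 267/7
  (0, 0) → W = 0
  (0, 20/7) → W = -20/7

At the optimal vertex, u = 0 and -2u + 7v = 20.
Solving simultaneously gives u = 0, v = 20/7.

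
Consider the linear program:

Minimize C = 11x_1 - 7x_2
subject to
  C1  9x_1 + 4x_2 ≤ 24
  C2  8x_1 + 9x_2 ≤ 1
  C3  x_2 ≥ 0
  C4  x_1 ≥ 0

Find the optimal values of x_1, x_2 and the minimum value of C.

x_1 = 0, x_2 = 1/9, minimum C = -7/9

Extreme points and C = 11x_1 - 7x_2:
  (1/8, 0) → C = 11/8
  (0, 1/9) → C = -7/9
  (0, 0) → C = 0

The optimum lies where 8x_1 + 9x_2 = 1 and x_1 = 0.
Solving simultaneously gives x_1 = 0, x_2 = 1/9.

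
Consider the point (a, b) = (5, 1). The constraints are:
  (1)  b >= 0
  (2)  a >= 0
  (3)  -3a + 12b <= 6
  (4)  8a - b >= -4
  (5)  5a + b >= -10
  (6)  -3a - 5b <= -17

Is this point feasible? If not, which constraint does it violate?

feasible

(1): 1 ≥ 0 ✓
(2): 5 ≥ 0 ✓
(3): -3 ≤ 6 ✓
(4): 39 ≥ -4 ✓
(5): 26 ≥ -10 ✓
(6): -20 ≤ -17 ✓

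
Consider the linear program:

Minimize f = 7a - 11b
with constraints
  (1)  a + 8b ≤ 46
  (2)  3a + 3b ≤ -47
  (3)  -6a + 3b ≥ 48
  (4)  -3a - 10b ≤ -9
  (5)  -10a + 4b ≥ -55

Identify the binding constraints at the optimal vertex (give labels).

Feasible corners and f = 7a - 11b:
  (-514/21, 185/21) → f = -5633/21
  (-194/7, 129/14) → f = -4135/14
  (-71/3, 8) → f = -761/3

The minimum is at (-194/7, 129/14). Substituting into each constraint, equality holds for (1) and (4); the remaining constraints have slack.

(1) and (4)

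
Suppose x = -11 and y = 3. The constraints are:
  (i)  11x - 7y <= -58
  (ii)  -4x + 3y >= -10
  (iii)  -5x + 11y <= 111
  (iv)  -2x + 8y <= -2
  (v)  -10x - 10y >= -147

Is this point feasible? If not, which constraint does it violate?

not feasible — violates (iv)

Constraint (iv): -2x + 8y = 46, which is not ≤ -2. All other constraints are satisfied.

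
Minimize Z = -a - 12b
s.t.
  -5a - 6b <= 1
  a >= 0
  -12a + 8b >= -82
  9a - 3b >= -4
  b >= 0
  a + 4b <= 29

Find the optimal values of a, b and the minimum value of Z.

a = 71/39, b = 265/39, minimum Z = -3251/39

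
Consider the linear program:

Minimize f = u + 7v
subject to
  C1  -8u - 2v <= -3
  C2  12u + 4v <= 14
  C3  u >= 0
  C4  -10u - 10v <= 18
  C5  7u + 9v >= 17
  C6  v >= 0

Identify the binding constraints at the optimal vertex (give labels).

C2 and C5

Vertices and f = u + 7v:
  (0, 7/2) → f = 49/2
  (29/40, 53/40) → f = 10
  (0, 17/9) → f = 119/9

The minimum is at (29/40, 53/40). Substituting into each constraint, equality holds for C2 and C5; the remaining constraints have slack.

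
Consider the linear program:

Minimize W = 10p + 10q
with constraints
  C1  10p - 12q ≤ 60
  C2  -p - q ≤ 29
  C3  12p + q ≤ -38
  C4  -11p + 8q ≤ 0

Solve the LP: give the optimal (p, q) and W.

Vertices and W = 10p + 10q:
  (-18/7, -50/7) → W = -680/7
  (-120/13, -165/13) → W = -2850/13
  (-304/107, -418/107) → W = -7220/107

At the optimal vertex, 10p - 12q = 60 and -11p + 8q = 0.
Solving simultaneously gives p = -120/13, q = -165/13.

p = -120/13, q = -165/13, minimum W = -2850/13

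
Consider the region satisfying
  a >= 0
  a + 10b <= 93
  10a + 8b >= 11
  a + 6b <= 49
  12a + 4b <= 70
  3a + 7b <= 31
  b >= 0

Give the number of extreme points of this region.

Of the 21 pairwise boundary intersections, those satisfying every inequality are:
  (0, 11/8)
  (0, 31/7)
  (11/10, 0)
  (61/12, 9/4)
  (35/6, 0)

5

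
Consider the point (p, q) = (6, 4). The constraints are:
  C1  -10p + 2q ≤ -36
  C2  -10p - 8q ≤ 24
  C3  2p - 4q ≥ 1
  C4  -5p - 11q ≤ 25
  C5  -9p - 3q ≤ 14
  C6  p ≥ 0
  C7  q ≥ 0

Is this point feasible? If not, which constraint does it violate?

Constraint C3: 2p - 4q = -4, which is not ≥ 1. All other constraints are satisfied.

not feasible — violates C3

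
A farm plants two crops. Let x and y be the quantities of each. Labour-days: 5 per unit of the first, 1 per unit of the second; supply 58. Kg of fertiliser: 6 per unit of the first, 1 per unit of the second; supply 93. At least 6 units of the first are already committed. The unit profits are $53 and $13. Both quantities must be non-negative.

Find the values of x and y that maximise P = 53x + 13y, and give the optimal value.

x = 6, y = 28, maximum P = 682

Extreme points and P = 53x + 13y:
  (58/5, 0) → P = 3074/5
  (6, 0) → P = 318
  (6, 28) → P = 682

The binding constraints are 5x + y = 58 and x = 6.
Solving simultaneously gives x = 6, y = 28.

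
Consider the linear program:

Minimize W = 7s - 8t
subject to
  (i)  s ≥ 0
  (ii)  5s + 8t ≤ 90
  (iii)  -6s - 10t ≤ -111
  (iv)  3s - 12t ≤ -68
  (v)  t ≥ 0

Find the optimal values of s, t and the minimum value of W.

s = 0, t = 45/4, minimum W = -90

Vertices and W = 7s - 8t:
  (0, 45/4) → W = -90
  (0, 111/10) → W = -444/5
  (6, 15/2) → W = -18

The optimum lies where s = 0 and 5s + 8t = 90.
Solving simultaneously gives s = 0, t = 45/4.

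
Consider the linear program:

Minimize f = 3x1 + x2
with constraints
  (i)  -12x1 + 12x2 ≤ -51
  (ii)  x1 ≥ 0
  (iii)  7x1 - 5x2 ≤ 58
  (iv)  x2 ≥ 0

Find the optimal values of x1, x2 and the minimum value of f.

Vertices and f = 3x1 + x2:
  (147/8, 113/8) → f = 277/4
  (17/4, 0) → f = 51/4
  (58/7, 0) → f = 174/7

x1 = 17/4, x2 = 0, minimum f = 51/4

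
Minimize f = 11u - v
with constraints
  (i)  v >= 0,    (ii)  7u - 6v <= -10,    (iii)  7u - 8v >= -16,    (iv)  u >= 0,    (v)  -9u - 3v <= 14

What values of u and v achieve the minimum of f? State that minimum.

At the optimal vertex, 7u - 8v = -16 and u = 0.
Solving simultaneously gives u = 0, v = 2.

u = 0, v = 2, minimum f = -2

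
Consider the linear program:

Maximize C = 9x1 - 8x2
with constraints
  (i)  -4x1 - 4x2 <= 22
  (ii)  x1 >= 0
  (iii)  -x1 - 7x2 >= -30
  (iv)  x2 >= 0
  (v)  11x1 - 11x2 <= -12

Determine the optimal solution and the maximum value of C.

Extreme points and C = 9x1 - 8x2:
  (0, 30/7) → C = -240/7
  (0, 12/11) → C = -96/11
  (123/44, 171/44) → C = -261/44

At the optimal vertex, -x1 - 7x2 = -30 and 11x1 - 11x2 = -12.
Solving simultaneously gives x1 = 123/44, x2 = 171/44.

x1 = 123/44, x2 = 171/44, maximum C = -261/44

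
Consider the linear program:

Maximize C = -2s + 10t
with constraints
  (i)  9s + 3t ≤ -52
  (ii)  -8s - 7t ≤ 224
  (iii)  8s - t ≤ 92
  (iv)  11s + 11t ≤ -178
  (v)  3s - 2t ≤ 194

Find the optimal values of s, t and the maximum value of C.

s = -1218/11, t = 1040/11, maximum C = 12836/11

Extreme points and C = -2s + 10t:
  (224/33, -1244/33) → C = -4296/11
  (-19/33, -515/33) → C = -1704/11
  (105/16, -79/2) → C = -3265/8
  (-1218/11, 1040/11) → C = 12836/11

The binding constraints are -8s - 7t = 224 and 11s + 11t = -178.
Solving simultaneously gives s = -1218/11, t = 1040/11.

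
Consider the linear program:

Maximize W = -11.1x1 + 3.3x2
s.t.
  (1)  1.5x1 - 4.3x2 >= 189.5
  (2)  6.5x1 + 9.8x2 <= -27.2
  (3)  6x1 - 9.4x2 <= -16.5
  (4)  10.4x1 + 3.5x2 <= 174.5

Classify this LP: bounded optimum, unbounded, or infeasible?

From the feasible point (-37045/234, -7745/78), moving in the direction (-4.3, -1.5) keeps every constraint satisfied while W increases without bound.

unbounded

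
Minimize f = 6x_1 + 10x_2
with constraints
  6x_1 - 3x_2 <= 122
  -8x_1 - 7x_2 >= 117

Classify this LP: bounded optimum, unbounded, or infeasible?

unbounded

From the feasible point (503/66, -839/33), moving in the direction (-3, -6) keeps every constraint satisfied while f decreases without bound.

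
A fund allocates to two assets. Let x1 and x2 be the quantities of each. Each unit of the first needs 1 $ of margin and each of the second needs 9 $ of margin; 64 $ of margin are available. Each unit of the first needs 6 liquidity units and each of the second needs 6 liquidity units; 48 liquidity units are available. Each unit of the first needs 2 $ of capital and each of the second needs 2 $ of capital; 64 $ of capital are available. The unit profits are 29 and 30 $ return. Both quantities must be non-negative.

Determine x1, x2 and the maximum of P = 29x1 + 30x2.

x1 = 1, x2 = 7, maximum P = 239

Corner points and P = 29x1 + 30x2:
  (0, 0) → P = 0
  (0, 64/9) → P = 640/3
  (8, 0) → P = 232
  (1, 7) → P = 239

At the optimal vertex, x1 + 9x2 = 64 and 6x1 + 6x2 = 48.
Solving simultaneously gives x1 = 1, x2 = 7.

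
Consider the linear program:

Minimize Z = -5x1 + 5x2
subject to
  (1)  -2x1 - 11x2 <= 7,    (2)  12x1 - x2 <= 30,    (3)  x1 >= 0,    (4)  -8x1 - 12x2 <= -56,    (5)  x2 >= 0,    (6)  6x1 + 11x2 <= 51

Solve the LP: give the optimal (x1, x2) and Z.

x1 = 52/19, x2 = 54/19, minimum Z = 10/19

Corner points and Z = -5x1 + 5x2:
  (52/19, 54/19) → Z = 10/19
  (127/46, 72/23) → Z = 85/46
  (1/4, 9/2) → Z = 85/4

The optimum lies where 12x1 - x2 = 30 and -8x1 - 12x2 = -56.
Solving simultaneously gives x1 = 52/19, x2 = 54/19.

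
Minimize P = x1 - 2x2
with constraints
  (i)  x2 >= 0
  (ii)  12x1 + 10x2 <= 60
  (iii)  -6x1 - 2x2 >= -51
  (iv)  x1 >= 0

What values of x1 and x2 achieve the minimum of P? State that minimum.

Extreme points and P = x1 - 2x2:
  (5, 0) → P = 5
  (0, 0) → P = 0
  (0, 6) → P = -12

x1 = 0, x2 = 6, minimum P = -12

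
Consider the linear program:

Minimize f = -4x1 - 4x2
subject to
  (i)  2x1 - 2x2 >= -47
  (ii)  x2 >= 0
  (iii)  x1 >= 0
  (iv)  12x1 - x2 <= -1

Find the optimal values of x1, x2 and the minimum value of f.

Corner points and f = -4x1 - 4x2:
  (0, 47/2) → f = -94
  (45/22, 281/11) → f = -1214/11
  (0, 1) → f = -4

x1 = 45/22, x2 = 281/11, minimum f = -1214/11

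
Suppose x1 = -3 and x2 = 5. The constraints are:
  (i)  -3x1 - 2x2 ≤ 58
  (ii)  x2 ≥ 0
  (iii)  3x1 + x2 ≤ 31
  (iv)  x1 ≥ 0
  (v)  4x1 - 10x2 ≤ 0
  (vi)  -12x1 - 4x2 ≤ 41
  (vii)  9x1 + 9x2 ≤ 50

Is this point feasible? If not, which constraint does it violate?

not feasible — violates (iv)

Constraint (iv): x1 = -3, which is not ≥ 0. All other constraints are satisfied.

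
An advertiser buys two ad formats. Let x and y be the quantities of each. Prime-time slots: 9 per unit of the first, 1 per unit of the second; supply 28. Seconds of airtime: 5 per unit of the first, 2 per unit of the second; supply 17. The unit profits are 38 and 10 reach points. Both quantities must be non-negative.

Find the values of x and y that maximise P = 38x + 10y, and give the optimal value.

x = 3, y = 1, maximum P = 124

Corner points and P = 38x + 10y:
  (0, 0) → P = 0
  (0, 17/2) → P = 85
  (28/9, 0) → P = 1064/9
  (3, 1) → P = 124

At the optimal vertex, 9x + y = 28 and 5x + 2y = 17.
Solving simultaneously gives x = 3, y = 1.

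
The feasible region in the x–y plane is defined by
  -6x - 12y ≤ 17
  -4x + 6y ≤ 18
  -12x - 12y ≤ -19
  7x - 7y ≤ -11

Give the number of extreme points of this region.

The feasible vertices (each the meet of two boundaries and inside every other half-plane) are:
  (-17/20, 73/30)
  (30/7, 41/7)
  (1/168, 265/168)

3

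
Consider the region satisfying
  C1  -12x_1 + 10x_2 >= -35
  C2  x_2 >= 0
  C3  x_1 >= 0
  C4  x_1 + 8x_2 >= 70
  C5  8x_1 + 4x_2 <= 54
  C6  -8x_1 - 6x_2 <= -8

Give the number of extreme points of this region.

Intersecting each pair of boundary lines and keeping only the points that satisfy every inequality leaves:
  (0, 35/4)
  (0, 27/2)
  (38/15, 253/30)

3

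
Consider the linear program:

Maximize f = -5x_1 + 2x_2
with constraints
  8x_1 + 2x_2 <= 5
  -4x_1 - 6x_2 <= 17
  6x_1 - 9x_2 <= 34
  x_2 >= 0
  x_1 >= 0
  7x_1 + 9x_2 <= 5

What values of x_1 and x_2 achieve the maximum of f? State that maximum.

x_1 = 0, x_2 = 5/9, maximum f = 10/9

Corner points and f = -5x_1 + 2x_2:
  (5/8, 0) → f = -25/8
  (35/58, 5/58) → f = -165/58
  (0, 0) → f = 0
  (0, 5/9) → f = 10/9

The binding constraints are x_1 = 0 and 7x_1 + 9x_2 = 5.
Solving simultaneously gives x_1 = 0, x_2 = 5/9.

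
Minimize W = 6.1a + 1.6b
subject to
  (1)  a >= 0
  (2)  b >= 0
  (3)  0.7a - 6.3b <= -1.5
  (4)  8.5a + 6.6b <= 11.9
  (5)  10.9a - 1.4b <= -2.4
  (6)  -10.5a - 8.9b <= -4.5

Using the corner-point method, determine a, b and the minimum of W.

Corner points and W = 6.1a + 1.6b:
  (0, 119/66) → W = 476/165
  (0, 12/7) → W = 96/35
  (41/4192, 15011/8384) → W = 122589/41920

a = 0, b = 12/7, minimum W = 96/35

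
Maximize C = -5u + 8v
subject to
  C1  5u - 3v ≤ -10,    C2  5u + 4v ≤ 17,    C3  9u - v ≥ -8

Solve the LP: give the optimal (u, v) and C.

u = -15/41, v = 193/41, maximum C = 1619/41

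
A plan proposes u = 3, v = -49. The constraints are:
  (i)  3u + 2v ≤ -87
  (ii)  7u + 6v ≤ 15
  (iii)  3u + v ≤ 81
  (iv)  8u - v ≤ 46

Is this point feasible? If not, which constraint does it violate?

not feasible — violates (iv)

Constraint (iv): 8u - v = 73, which is not ≤ 46. All other constraints are satisfied.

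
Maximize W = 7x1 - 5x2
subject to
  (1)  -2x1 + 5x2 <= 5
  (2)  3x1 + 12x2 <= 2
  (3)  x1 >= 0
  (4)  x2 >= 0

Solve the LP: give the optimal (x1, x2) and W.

x1 = 2/3, x2 = 0, maximum W = 14/3

Extreme points and W = 7x1 - 5x2:
  (0, 1/6) → W = -5/6
  (2/3, 0) → W = 14/3
  (0, 0) → W = 0

The optimum lies where 3x1 + 12x2 = 2 and x2 = 0.
Solving simultaneously gives x1 = 2/3, x2 = 0.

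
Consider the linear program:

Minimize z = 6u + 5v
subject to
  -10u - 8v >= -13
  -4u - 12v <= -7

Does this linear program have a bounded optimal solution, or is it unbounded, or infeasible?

unbounded

From the feasible point (25/22, 9/44), moving in the direction (-12, 4) keeps every constraint satisfied while z decreases without bound.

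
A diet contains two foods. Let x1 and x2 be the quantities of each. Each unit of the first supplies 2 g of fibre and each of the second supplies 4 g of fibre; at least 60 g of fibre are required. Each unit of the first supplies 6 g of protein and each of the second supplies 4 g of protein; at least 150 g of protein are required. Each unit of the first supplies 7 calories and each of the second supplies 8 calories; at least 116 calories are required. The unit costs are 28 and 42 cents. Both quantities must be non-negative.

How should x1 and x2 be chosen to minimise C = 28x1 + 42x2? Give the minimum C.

x1 = 45/2, x2 = 15/4, minimum C = 1575/2

Extreme points and C = 28x1 + 42x2:
  (0, 75/2) → C = 1575
  (30, 0) → C = 840
  (45/2, 15/4) → C = 1575/2
The feasible region is unbounded (it extends along (0, 1), (1, 0)), but C strictly increases along every unbounded feasible direction, so there is no improving ray and the minimum is attained at a vertex.

The binding constraints are 2x1 + 4x2 = 60 and 6x1 + 4x2 = 150.
Solving simultaneously gives x1 = 45/2, x2 = 15/4.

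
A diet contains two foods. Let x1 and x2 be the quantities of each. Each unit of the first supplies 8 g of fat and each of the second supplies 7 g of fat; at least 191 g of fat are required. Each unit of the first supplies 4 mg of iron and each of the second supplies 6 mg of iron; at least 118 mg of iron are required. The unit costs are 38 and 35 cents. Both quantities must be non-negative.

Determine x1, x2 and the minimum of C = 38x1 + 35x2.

x1 = 16, x2 = 9, minimum C = 923

Extreme points and C = 38x1 + 35x2:
  (0, 191/7) → C = 955
  (59/2, 0) → C = 1121
  (16, 9) → C = 923
The feasible region is unbounded (it extends along (0, 1), (1, 0)), but C strictly increases along every unbounded feasible direction, so there is no improving ray and the minimum is attained at a vertex.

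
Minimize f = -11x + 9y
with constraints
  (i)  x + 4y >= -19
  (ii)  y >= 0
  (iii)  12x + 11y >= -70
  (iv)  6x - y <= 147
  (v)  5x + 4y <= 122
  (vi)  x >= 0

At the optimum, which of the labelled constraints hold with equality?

Vertices and f = -11x + 9y:
  (122/5, 0) → f = -1342/5
  (0, 0) → f = 0
  (0, 61/2) → f = 549/2

The minimum is at (122/5, 0). Substituting into each constraint, equality holds for (ii) and (v); the remaining constraints have slack.

(ii) and (v)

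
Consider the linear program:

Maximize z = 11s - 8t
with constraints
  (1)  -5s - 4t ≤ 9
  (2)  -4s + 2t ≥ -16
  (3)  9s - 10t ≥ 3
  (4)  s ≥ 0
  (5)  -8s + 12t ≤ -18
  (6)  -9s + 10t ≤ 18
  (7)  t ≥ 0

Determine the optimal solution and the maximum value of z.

s = 4, t = 0, maximum z = 44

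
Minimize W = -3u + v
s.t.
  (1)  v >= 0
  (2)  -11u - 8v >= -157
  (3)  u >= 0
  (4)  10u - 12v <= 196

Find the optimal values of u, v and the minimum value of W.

u = 157/11, v = 0, minimum W = -471/11

Extreme points and W = -3u + v:
  (157/11, 0) → W = -471/11
  (0, 0) → W = 0
  (0, 157/8) → W = 157/8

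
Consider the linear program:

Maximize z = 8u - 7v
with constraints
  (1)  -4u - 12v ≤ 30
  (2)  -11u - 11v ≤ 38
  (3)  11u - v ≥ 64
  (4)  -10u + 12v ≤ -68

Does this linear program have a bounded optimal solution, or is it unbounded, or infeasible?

From the feasible point (369/68, -293/68), moving in the direction (12, 10) keeps every constraint satisfied while z increases without bound.

unbounded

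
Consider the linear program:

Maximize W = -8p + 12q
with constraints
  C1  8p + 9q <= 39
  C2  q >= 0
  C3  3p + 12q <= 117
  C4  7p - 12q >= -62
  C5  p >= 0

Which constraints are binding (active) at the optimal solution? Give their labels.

C1 and C5

Corner points and W = -8p + 12q:
  (39/8, 0) → W = -39
  (0, 13/3) → W = 52
  (0, 0) → W = 0

The maximum is at (0, 13/3). Substituting into each constraint, equality holds for C1 and C5; the remaining constraints have slack.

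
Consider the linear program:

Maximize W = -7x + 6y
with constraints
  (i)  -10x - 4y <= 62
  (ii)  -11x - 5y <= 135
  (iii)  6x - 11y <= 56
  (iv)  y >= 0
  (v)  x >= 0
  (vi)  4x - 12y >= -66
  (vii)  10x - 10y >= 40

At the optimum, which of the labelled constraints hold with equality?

(iv) and (vii)

Feasible corners and W = -7x + 6y:
  (28/3, 0) → W = -196/3
  (699/14, 155/7) → W = -3033/14
  (4, 0) → W = -28
  (57/4, 41/4) → W = -153/4

The maximum is at (4, 0). Substituting into each constraint, equality holds for (iv) and (vii); the remaining constraints have slack.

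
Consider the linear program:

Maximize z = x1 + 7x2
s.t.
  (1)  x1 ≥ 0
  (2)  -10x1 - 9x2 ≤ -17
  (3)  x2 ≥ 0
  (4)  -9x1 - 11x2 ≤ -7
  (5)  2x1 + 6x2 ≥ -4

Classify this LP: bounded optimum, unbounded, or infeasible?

From the feasible point (0, 17/9), moving in the direction (0, 1) keeps every constraint satisfied while z increases without bound.

unbounded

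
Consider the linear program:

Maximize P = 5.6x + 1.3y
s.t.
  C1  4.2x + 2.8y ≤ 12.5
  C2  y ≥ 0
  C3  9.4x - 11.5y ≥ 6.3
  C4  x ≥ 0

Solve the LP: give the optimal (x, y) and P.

Feasible corners and P = 5.6x + 1.3y:
  (125/42, 0) → P = 50/3
  (16139/7462, 4552/3731) → P = 255534/18655
  (63/94, 0) → P = 882/235

The optimum lies where 4.2x + 2.8y = 12.5 and y = 0.
Solving simultaneously gives x = 125/42, y = 0.

x = 125/42, y = 0, maximum P = 50/3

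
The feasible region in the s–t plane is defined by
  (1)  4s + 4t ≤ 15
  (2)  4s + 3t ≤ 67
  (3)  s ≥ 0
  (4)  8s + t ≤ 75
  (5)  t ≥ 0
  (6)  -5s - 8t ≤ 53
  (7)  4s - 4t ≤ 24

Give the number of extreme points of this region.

The feasible vertices (each the meet of two boundaries and inside every other half-plane) are:
  (0, 15/4)
  (15/4, 0)
  (0, 0)

3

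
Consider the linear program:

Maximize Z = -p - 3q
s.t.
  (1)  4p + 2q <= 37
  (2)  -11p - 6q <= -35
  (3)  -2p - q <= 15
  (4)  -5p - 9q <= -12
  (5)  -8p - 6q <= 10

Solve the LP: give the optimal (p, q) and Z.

Feasible corners and Z = -p - 3q:
  (309/26, -137/26) → Z = 51/13
  (-125, 235) → Z = -580
  (81/23, -43/69) → Z = -38/23
The feasible region is unbounded (it extends along (-1, 2)), but Z strictly decreases along every unbounded feasible direction, so there is no improving ray and the maximum is attained at a vertex.

p = 309/26, q = -137/26, maximum Z = 51/13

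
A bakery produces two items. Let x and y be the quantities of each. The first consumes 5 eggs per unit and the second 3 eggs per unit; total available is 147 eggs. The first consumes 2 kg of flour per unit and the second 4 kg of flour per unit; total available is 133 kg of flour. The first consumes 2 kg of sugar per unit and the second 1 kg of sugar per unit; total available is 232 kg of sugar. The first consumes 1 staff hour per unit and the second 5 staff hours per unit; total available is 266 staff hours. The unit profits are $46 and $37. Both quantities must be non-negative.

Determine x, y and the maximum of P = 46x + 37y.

x = 27/2, y = 53/2, maximum P = 3203/2

Extreme points and P = 46x + 37y:
  (0, 0) → P = 0
  (0, 133/4) → P = 4921/4
  (147/5, 0) → P = 6762/5
  (27/2, 53/2) → P = 3203/2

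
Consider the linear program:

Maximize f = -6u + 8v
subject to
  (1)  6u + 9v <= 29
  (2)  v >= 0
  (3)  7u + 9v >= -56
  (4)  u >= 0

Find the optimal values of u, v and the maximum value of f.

u = 0, v = 29/9, maximum f = 232/9

Extreme points and f = -6u + 8v:
  (29/6, 0) → f = -29
  (0, 29/9) → f = 232/9
  (0, 0) → f = 0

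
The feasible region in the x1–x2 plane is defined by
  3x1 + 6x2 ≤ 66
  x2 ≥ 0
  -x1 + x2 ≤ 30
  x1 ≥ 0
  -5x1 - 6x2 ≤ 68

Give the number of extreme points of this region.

Intersecting each pair of boundary lines and keeping only the points that satisfy every inequality leaves:
  (22, 0)
  (0, 11)
  (0, 0)

3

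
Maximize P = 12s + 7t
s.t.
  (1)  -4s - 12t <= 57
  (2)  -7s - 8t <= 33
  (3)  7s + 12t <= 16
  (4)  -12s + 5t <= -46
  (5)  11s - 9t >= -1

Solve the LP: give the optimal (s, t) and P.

s = 73/3, t = -463/36, maximum P = 7271/36

Feasible corners and P = 12s + 7t:
  (73/3, -463/36) → P = 7271/36
  (267/164, -217/41) → P = -718/41
  (632/179, -130/179) → P = 6674/179

The binding constraints are -4s - 12t = 57 and 7s + 12t = 16.
Solving simultaneously gives s = 73/3, t = -463/36.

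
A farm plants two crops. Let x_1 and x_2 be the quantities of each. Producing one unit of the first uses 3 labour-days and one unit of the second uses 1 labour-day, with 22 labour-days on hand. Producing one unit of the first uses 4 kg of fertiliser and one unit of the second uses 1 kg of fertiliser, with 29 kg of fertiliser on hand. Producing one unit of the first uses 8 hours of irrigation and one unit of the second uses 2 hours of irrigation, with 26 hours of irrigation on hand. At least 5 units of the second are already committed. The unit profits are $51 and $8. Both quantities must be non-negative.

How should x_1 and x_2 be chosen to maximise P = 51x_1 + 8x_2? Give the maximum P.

x_1 = 2, x_2 = 5, maximum P = 142

At the optimal vertex, 8x_1 + 2x_2 = 26 and x_2 = 5.
Solving simultaneously gives x_1 = 2, x_2 = 5.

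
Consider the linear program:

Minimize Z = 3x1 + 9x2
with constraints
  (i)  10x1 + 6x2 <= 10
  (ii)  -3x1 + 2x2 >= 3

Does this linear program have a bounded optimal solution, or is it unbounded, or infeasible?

unbounded

From the feasible point (1/19, 30/19), moving in the direction (-2, -3) keeps every constraint satisfied while Z decreases without bound.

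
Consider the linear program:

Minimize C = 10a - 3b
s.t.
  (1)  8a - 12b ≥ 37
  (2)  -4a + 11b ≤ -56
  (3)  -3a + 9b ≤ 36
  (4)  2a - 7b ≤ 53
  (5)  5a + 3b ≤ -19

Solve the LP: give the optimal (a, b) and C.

a = -377/32, b = -175/16, minimum C = -85

The binding constraints are 8a - 12b = 37 and 2a - 7b = 53.
Solving simultaneously gives a = -377/32, b = -175/16.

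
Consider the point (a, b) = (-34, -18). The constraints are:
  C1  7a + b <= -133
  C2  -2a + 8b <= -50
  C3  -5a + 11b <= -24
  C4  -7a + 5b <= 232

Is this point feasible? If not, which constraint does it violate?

feasible

C1: -256 ≤ -133 ✓
C2: -76 ≤ -50 ✓
C3: -28 ≤ -24 ✓
C4: 148 ≤ 232 ✓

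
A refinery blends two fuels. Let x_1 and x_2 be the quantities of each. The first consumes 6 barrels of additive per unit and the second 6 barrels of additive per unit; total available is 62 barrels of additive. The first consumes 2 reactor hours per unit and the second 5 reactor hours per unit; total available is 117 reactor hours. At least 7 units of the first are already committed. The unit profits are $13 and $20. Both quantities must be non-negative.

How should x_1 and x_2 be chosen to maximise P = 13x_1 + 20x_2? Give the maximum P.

Feasible corners and P = 13x_1 + 20x_2:
  (31/3, 0) → P = 403/3
  (7, 0) → P = 91
  (7, 10/3) → P = 473/3

The optimum lies where 6x_1 + 6x_2 = 62 and x_1 = 7.
Solving simultaneously gives x_1 = 7, x_2 = 10/3.

x_1 = 7, x_2 = 10/3, maximum P = 473/3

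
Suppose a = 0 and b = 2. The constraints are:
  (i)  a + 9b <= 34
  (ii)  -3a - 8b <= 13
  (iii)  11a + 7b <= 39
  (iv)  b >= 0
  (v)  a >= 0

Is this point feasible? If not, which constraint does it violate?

(i): 18 ≤ 34 ✓
(ii): -16 ≤ 13 ✓
(iii): 14 ≤ 39 ✓
(iv): 2 ≥ 0 ✓
(v): 0 ≥ 0 ✓

feasible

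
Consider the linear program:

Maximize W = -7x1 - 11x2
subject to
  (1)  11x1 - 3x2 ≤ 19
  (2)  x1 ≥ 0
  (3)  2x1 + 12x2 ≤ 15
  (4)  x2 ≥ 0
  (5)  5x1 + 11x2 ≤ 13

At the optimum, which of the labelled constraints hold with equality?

(2) and (4)

Feasible corners and W = -7x1 - 11x2:
  (19/11, 0) → W = -133/11
  (31/17, 6/17) → W = -283/17
  (0, 0) → W = 0
  (0, 13/11) → W = -13

The maximum is at (0, 0). Substituting into each constraint, equality holds for (2) and (4); the remaining constraints have slack.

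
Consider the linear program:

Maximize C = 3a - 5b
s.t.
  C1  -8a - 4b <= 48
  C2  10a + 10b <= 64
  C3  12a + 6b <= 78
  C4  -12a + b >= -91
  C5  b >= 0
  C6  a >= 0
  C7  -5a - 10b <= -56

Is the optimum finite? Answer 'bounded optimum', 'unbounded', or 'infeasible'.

bounded optimum

Corner points and C = 3a - 5b:
  (0, 32/5) → C = -32
  (8/5, 24/5) → C = -96/5
  (0, 28/5) → C = -28
The feasible region has finitely many vertices and no improving ray; the maximum is -96/5 at (8/5, 24/5).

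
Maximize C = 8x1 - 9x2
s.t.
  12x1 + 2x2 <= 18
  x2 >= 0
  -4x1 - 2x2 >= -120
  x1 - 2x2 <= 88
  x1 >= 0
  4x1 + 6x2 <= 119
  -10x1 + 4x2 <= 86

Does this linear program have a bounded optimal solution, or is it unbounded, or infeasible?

bounded optimum

Vertices and C = 8x1 - 9x2:
  (3/2, 0) → C = 12
  (0, 9) → C = -81
  (0, 0) → C = 0
The feasible region has finitely many vertices and no improving ray; the maximum is 12 at (3/2, 0).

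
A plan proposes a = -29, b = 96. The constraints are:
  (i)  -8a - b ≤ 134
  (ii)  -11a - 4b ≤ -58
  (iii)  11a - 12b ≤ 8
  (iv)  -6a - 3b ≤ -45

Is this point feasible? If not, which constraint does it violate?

not feasible — violates (i)

Constraint (i): -8a - b = 136, which is not ≤ 134. All other constraints are satisfied.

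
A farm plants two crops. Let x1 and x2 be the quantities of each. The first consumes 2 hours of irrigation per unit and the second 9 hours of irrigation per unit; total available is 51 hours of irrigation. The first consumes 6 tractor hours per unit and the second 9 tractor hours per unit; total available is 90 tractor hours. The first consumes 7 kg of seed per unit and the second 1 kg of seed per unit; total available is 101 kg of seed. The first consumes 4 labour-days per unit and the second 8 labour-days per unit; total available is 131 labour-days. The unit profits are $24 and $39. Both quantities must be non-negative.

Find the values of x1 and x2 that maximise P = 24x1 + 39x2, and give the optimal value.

Extreme points and P = 24x1 + 39x2:
  (0, 0) → P = 0
  (0, 17/3) → P = 221
  (101/7, 0) → P = 2424/7
  (39/4, 7/2) → P = 741/2
  (273/19, 8/19) → P = 6864/19

x1 = 39/4, x2 = 7/2, maximum P = 741/2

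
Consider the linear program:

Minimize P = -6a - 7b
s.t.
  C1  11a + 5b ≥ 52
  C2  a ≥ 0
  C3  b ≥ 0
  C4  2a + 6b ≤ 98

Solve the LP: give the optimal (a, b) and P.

Corner points and P = -6a - 7b:
  (0, 52/5) → P = -364/5
  (52/11, 0) → P = -312/11
  (0, 49/3) → P = -343/3
  (49, 0) → P = -294

At the optimal vertex, b = 0 and 2a + 6b = 98.
Solving simultaneously gives a = 49, b = 0.

a = 49, b = 0, minimum P = -294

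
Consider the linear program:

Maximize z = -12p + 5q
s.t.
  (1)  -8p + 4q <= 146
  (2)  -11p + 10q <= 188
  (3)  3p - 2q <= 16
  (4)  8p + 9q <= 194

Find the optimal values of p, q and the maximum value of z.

p = -89, q = -283/2, maximum z = 721/2

Corner points and z = -12p + 5q:
  (-59/3, -17/6) → z = 1331/6
  (-89, -283/2) → z = 721/2
  (248/179, 3638/179) → z = 15214/179
  (532/43, 454/43) → z = -4114/43

The optimum lies where -8p + 4q = 146 and 3p - 2q = 16.
Solving simultaneously gives p = -89, q = -283/2.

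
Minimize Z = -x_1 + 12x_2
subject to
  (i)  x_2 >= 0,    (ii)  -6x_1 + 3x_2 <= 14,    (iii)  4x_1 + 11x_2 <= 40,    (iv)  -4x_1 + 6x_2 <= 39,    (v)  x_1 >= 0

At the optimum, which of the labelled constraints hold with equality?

(i) and (iii)

Feasible corners and Z = -x_1 + 12x_2:
  (10, 0) → Z = -10
  (0, 0) → Z = 0
  (0, 40/11) → Z = 480/11

The minimum is at (10, 0). Substituting into each constraint, equality holds for (i) and (iii); the remaining constraints have slack.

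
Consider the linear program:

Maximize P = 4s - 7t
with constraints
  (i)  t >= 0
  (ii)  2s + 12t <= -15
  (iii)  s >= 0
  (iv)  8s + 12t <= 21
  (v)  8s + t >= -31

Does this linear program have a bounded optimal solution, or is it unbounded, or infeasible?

infeasible

The boundaries t = 0 and s = 0 meet at (0, 0), but that point violates 2s + 12t ≤ -15. Every candidate vertex is excluded by some other constraint, so the feasible region is empty.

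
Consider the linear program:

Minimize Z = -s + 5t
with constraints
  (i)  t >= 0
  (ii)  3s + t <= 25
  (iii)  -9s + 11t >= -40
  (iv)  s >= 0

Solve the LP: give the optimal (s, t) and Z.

s = 40/9, t = 0, minimum Z = -40/9

Feasible corners and Z = -s + 5t:
  (40/9, 0) → Z = -40/9
  (0, 0) → Z = 0
  (15/2, 5/2) → Z = 5
  (0, 25) → Z = 125

At the optimal vertex, t = 0 and -9s + 11t = -40.
Solving simultaneously gives s = 40/9, t = 0.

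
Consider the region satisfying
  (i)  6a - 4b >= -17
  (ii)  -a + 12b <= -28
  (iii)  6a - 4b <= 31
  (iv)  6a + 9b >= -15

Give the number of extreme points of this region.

Intersecting each pair of boundary lines and keeping only the points that satisfy every inequality leaves:
  (65/17, -137/68)
  (8/9, -61/27)
  (73/26, -46/13)

3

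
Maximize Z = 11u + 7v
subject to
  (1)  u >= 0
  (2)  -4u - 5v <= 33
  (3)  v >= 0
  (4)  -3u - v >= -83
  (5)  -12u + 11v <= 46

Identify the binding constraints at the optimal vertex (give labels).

Corner points and Z = 11u + 7v:
  (0, 0) → Z = 0
  (0, 46/11) → Z = 322/11
  (83/3, 0) → Z = 913/3
  (289/15, 126/5) → Z = 1165/3

The maximum is at (289/15, 126/5). Substituting into each constraint, equality holds for (4) and (5); the remaining constraints have slack.

(4) and (5)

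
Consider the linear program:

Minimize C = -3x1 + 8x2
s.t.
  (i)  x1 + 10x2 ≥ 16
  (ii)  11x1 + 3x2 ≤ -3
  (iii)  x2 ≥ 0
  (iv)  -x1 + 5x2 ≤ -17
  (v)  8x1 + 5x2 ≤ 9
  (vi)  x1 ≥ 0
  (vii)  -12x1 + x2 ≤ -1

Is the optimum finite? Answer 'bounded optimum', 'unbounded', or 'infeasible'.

infeasible

The boundaries x1 = 0 and -12x1 + x2 = -1 meet at (0, -1), but that point violates x1 + 10x2 ≥ 16. Every candidate vertex is excluded by some other constraint, so the feasible region is empty.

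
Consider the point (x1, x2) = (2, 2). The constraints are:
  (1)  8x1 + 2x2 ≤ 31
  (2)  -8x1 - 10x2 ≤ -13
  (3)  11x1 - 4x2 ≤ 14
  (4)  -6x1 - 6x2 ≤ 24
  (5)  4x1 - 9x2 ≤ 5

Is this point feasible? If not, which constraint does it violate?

feasible

(1): 20 ≤ 31 ✓
(2): -36 ≤ -13 ✓
(3): 14 ≤ 14 ✓
(4): -24 ≤ 24 ✓
(5): -10 ≤ 5 ✓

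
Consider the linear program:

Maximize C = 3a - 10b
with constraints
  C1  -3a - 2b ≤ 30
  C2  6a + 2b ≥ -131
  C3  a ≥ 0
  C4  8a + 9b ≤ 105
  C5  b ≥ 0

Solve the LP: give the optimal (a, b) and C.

a = 105/8, b = 0, maximum C = 315/8

Feasible corners and C = 3a - 10b:
  (0, 35/3) → C = -350/3
  (0, 0) → C = 0
  (105/8, 0) → C = 315/8

At the optimal vertex, 8a + 9b = 105 and b = 0.
Solving simultaneously gives a = 105/8, b = 0.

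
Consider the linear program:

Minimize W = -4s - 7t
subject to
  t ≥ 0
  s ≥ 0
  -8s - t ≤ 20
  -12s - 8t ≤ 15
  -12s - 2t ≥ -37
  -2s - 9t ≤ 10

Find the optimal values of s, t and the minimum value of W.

The binding constraints are s = 0 and -12s - 2t = -37.
Solving simultaneously gives s = 0, t = 37/2.

s = 0, t = 37/2, minimum W = -259/2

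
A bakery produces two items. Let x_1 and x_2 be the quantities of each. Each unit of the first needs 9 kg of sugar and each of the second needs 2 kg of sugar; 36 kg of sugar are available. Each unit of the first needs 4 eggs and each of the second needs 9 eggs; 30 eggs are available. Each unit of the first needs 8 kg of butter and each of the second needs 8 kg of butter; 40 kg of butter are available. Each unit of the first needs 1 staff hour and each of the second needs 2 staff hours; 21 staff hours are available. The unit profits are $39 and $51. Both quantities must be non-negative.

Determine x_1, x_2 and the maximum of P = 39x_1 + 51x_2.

Vertices and P = 39x_1 + 51x_2:
  (0, 0) → P = 0
  (0, 10/3) → P = 170
  (4, 0) → P = 156
  (26/7, 9/7) → P = 1473/7
  (3, 2) → P = 219

The binding constraints are 4x_1 + 9x_2 = 30 and 8x_1 + 8x_2 = 40.
Solving simultaneously gives x_1 = 3, x_2 = 2.

x_1 = 3, x_2 = 2, maximum P = 219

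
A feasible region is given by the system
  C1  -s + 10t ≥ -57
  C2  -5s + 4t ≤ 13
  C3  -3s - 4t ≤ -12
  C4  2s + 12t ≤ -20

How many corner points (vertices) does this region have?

Pairwise boundary intersections that survive every other constraint:
  (174/17, -159/34)
  (121/8, -67/16)
  (8, -3)

3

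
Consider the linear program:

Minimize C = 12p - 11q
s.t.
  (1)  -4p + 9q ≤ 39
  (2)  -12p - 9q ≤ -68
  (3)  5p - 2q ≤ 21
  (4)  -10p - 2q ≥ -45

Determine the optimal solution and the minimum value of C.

At the optimal vertex, -4p + 9q = 39 and -12p - 9q = -68.
Solving simultaneously gives p = 29/16, q = 185/36.

p = 29/16, q = 185/36, minimum C = -313/9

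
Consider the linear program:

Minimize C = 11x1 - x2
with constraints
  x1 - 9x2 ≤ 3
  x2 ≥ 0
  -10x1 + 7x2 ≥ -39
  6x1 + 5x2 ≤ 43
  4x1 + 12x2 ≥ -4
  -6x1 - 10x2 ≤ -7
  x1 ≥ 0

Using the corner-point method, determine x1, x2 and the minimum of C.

x1 = 0, x2 = 43/5, minimum C = -43/5

The optimum lies where 6x1 + 5x2 = 43 and x1 = 0.
Solving simultaneously gives x1 = 0, x2 = 43/5.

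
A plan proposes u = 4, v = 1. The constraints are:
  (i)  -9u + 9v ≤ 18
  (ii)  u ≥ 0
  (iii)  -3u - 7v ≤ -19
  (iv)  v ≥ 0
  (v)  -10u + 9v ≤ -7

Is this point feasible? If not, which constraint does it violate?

(i): -27 ≤ 18 ✓
(ii): 4 ≥ 0 ✓
(iii): -19 ≤ -19 ✓
(iv): 1 ≥ 0 ✓
(v): -31 ≤ -7 ✓

feasible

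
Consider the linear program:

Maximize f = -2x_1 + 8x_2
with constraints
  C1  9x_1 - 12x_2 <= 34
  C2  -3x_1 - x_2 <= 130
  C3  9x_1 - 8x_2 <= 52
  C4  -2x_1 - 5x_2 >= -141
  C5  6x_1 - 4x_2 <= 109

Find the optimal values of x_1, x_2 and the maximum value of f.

Extreme points and f = -2x_1 + 8x_2:
  (-1526/45, -424/15) → f = -7124/45
  (88/9, 9/2) → f = 148/9
  (-791/13, 683/13) → f = 542
  (1388/61, 1165/61) → f = 6544/61

x_1 = -791/13, x_2 = 683/13, maximum f = 542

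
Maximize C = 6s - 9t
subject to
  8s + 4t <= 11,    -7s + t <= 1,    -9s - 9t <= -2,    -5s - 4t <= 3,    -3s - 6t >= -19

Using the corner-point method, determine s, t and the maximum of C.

s = 91/36, t = -83/36, maximum C = 431/12

Feasible corners and C = 6s - 9t:
  (7/36, 85/36) → C = -241/12
  (91/36, -83/36) → C = 431/12
  (-7/72, 23/72) → C = -83/24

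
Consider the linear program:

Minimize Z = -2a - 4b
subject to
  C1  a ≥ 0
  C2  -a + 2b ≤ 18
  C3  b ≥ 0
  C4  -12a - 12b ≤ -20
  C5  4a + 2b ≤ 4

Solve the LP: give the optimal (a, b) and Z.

a = 0, b = 2, minimum Z = -8

Feasible corners and Z = -2a - 4b:
  (0, 5/3) → Z = -20/3
  (0, 2) → Z = -8
  (1/3, 4/3) → Z = -6

The optimum lies where a = 0 and 4a + 2b = 4.
Solving simultaneously gives a = 0, b = 2.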